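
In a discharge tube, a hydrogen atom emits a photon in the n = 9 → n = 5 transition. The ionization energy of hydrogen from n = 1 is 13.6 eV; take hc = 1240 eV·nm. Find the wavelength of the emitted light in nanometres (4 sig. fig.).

ΔE = 13.60 × (1/5² − 1/9²) = 13.60 × 0.02765 = 0.3761 eV.
λ = hc/ΔE = 1240 / 0.3761 = 3297 nm.

3297 nm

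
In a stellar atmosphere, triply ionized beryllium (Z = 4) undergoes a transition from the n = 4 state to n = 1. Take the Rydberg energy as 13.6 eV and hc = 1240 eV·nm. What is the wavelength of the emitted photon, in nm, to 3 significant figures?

For Z = 4 the level energies scale as Z², so the effective Rydberg energy is 13.6 × 16 = 217.6 eV.
ΔE = 217.6 × (1/1² − 1/4²) = 217.6 × 0.9375 = 204.0 eV.
λ = hc/ΔE = 1240 / 204.0 = 6.08 nm.

6.08 nm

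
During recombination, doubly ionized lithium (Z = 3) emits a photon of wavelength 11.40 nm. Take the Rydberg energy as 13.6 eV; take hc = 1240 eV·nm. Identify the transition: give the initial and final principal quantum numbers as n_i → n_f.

The photon energy is ΔE = hc/λ = 1240 / 11.40 = 108.8 eV.
With Z = 3, ΔE = 122.4 × (1/n_f² − 1/n_i²), so 1/n_f² − 1/n_i² = 0.8887.
Trying n_f = 1 gives 1/n_i² = 0.1113, i.e. n_i ≈ 3; this pair matches.

n_i = 3, n_f = 1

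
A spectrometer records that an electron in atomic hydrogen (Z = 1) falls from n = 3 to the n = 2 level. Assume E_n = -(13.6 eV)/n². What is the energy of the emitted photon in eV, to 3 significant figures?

E_3 = −13.60/9 = −1.511 eV and E_2 = −13.60/4 = −3.400 eV.
The photon energy is |E_3 − E_2| = 1.89 eV.

1.89 eV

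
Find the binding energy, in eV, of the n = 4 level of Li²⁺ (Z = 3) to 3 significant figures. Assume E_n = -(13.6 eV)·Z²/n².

7.65 eV

E_n = −13.6 Z²/n² = −122.4/n² eV for Z = 3.
E_4 = −122.4/16 = −7.65 eV, so ionization (to E = 0) requires 7.65 eV.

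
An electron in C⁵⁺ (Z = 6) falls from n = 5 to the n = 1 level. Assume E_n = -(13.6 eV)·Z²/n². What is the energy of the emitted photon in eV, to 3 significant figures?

The Bohr energies scale as Z², so for Z = 6: E_n = −489.6/n² eV.
E_5 = −489.6/25 = −19.58 eV and E_1 = −489.6/1 = −489.6 eV.
The photon energy is |E_5 − E_1| = 470 eV.

470 eV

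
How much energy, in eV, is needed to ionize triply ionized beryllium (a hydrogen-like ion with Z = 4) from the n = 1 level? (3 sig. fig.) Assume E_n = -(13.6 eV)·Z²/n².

E_n = −13.6 Z²/n² = −217.6/n² eV for Z = 4.
E_1 = −217.6/1 = −218 eV, so ionization (to E = 0) requires 218 eV.

218 eV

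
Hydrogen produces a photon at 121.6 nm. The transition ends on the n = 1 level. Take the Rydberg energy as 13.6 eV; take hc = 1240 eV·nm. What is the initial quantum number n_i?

n_i = 2

The photon energy is ΔE = hc/λ = 1240 / 121.6 = 10.20 eV.
With Z = 1, ΔE = 13.60 × (1/n_f² − 1/n_i²), so 1/n_f² − 1/n_i² = 0.7498.
With n_f = 1: 1/n_i² = 1/1 − 0.7498 = 0.2502, so n_i ≈ 2.00.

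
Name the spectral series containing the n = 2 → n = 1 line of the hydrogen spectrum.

Lyman

The series is set by the lower level: n_f = 1 is the Lyman series.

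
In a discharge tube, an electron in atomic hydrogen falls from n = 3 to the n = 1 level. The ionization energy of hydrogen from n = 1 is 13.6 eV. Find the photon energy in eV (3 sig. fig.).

E_3 = −13.60/9 = −1.511 eV and E_1 = −13.60/1 = −13.60 eV.
The photon energy is |E_3 − E_1| = 12.1 eV.

12.1 eV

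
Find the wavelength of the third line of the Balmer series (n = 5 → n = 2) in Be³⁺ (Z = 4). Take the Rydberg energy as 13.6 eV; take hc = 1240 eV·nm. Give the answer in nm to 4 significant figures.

The Balmer series terminates on n_f = 2; the third line has n_i = 2+3 = 5.
ΔE = 217.6 × (1/2² − 1/5²) = 45.70 eV.
λ = 1240 / 45.70 = 27.14 nm.

27.14 nm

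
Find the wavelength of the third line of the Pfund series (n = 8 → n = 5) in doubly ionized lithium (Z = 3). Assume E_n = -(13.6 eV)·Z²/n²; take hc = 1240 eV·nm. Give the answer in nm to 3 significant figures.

The Pfund series terminates on n_f = 5; the third line has n_i = 5+3 = 8.
ΔE = 122.4 × (1/5² − 1/8²) = 2.984 eV.
λ = 1240 / 2.984 = 416 nm.

416 nm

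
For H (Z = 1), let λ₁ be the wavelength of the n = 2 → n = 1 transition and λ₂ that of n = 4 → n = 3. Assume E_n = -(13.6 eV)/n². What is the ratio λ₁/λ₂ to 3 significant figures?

0.0648

λ ∝ 1/ΔE ∝ 1/(1/n_f² − 1/n_i²), and the Z² and hc factors cancel in the ratio.
λ₁/λ₂ = (1/3² − 1/4²)/(1/1² − 1/2²) = 0.04861/0.7500 = 0.0648.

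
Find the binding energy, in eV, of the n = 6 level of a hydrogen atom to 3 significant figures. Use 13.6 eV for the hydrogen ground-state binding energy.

E_6 = −13.60/36 = −0.378 eV, so ionization (to E = 0) requires 0.378 eV.

0.378 eV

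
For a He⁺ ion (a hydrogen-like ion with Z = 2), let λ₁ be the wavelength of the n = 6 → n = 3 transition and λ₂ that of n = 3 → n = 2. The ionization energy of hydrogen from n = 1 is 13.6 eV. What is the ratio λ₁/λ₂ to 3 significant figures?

1.67

λ ∝ 1/ΔE ∝ 1/(1/n_f² − 1/n_i²), and the Z² and hc factors cancel in the ratio.
λ₁/λ₂ = (1/2² − 1/3²)/(1/3² − 1/6²) = 0.1389/0.08333 = 1.67.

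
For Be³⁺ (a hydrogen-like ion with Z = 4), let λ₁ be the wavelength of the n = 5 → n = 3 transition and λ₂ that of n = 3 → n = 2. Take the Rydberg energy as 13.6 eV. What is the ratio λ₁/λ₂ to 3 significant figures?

1.95

λ ∝ 1/ΔE ∝ 1/(1/n_f² − 1/n_i²), and the Z² and hc factors cancel in the ratio.
λ₁/λ₂ = (1/2² − 1/3²)/(1/3² − 1/5²) = 0.1389/0.07111 = 1.95.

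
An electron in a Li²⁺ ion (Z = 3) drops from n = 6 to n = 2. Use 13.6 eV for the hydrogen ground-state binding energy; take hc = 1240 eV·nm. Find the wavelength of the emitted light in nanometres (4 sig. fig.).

45.59 nm

For Z = 3 the level energies scale as Z², so the effective Rydberg energy is 13.6 × 9 = 122.4 eV.
ΔE = 122.4 × (1/2² − 1/6²) = 122.4 × 0.2222 = 27.20 eV.
λ = hc/ΔE = 1240 / 27.20 = 45.59 nm.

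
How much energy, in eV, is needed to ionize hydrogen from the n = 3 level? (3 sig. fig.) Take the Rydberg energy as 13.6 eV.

E_3 = −13.60/9 = −1.51 eV, so ionization (to E = 0) requires 1.51 eV.

1.51 eV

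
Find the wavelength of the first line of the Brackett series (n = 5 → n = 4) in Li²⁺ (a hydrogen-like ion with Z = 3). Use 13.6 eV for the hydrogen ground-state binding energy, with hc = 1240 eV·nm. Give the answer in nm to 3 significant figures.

The Brackett series terminates on n_f = 4; the first line has n_i = 4+1 = 5.
ΔE = 122.4 × (1/4² − 1/5²) = 2.754 eV.
λ = 1240 / 2.754 = 450 nm.

450 nm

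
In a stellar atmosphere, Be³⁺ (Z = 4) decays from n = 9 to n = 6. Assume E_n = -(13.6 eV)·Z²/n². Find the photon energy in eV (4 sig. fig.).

3.358 eV

The Bohr energies scale as Z², so for Z = 4: E_n = −217.6/n² eV.
E_9 = −217.6/81 = −2.686 eV and E_6 = −217.6/36 = −6.044 eV.
The photon energy is |E_9 − E_6| = 3.358 eV.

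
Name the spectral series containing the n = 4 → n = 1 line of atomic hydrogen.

The series is set by the lower level: n_f = 1 is the Lyman series.

Lyman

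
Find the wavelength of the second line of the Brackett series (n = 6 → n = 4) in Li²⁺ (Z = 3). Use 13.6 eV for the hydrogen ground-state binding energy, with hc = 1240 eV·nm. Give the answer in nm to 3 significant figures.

The Brackett series terminates on n_f = 4; the second line has n_i = 4+2 = 6.
ΔE = 122.4 × (1/4² − 1/6²) = 4.250 eV.
λ = 1240 / 4.250 = 292 nm.

292 nm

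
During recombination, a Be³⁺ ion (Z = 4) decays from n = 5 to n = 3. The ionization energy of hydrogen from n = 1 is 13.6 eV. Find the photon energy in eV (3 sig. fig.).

15.5 eV

The Bohr energies scale as Z², so for Z = 4: E_n = −217.6/n² eV.
E_5 = −217.6/25 = −8.704 eV and E_3 = −217.6/9 = −24.18 eV.
The photon energy is |E_5 − E_3| = 15.5 eV.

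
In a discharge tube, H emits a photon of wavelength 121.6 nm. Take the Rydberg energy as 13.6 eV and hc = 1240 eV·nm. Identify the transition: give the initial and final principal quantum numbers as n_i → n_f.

n_i = 2, n_f = 1

The photon energy is ΔE = hc/λ = 1240 / 121.6 = 10.20 eV.
With Z = 1, ΔE = 13.60 × (1/n_f² − 1/n_i²), so 1/n_f² − 1/n_i² = 0.7498.
Trying n_f = 1 gives 1/n_i² = 0.2502, i.e. n_i ≈ 2; this pair matches.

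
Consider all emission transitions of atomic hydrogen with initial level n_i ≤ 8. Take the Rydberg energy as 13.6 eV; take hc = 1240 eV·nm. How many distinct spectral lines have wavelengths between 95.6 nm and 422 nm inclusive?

6

Enumerate all n_i → n_f pairs with 1 ≤ n_f < n_i ≤ 8 and compute λ = 1240 / [13.6·1·(1/n_f² − 1/n_i²)].
Lines falling in [95.6, 422] nm: 4→1 (97.25 nm), 3→1 (102.6 nm), 2→1 (121.6 nm), 8→2 (389.0 nm), 7→2 (397.1 nm), 6→2 (410.3 nm).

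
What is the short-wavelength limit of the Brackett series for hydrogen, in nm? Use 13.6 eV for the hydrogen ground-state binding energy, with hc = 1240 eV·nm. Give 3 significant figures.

The Brackett series has lower level n_f = 4; the series limit corresponds to n_i → ∞.
ΔE_max = 13.6 × 1 / 4² = 0.8500 eV.
λ_min = 1240 / 0.8500 = 1460 nm.

1460 nm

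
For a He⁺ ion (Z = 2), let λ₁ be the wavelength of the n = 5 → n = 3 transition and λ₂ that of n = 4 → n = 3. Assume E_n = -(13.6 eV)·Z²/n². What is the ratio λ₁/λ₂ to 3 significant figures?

0.684

λ ∝ 1/ΔE ∝ 1/(1/n_f² − 1/n_i²), and the Z² and hc factors cancel in the ratio.
λ₁/λ₂ = (1/3² − 1/4²)/(1/3² − 1/5²) = 0.04861/0.07111 = 0.684.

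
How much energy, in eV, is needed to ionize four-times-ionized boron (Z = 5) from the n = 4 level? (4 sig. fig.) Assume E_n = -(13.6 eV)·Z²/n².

E_n = −13.6 Z²/n² = −340.0/n² eV for Z = 5.
E_4 = −340.0/16 = −21.25 eV, so ionization (to E = 0) requires 21.25 eV.

21.25 eV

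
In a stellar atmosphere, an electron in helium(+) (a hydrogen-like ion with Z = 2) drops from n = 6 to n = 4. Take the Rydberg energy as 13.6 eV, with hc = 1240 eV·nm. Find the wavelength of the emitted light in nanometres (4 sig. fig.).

For Z = 2 the level energies scale as Z², so the effective Rydberg energy is 13.6 × 4 = 54.40 eV.
ΔE = 54.40 × (1/4² − 1/6²) = 54.40 × 0.03472 = 1.889 eV.
λ = hc/ΔE = 1240 / 1.889 = 656.5 nm.

656.5 nm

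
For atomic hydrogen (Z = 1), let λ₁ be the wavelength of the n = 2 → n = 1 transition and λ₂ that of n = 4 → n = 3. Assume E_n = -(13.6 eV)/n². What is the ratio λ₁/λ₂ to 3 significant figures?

λ ∝ 1/ΔE ∝ 1/(1/n_f² − 1/n_i²), and the Z² and hc factors cancel in the ratio.
λ₁/λ₂ = (1/3² − 1/4²)/(1/1² − 1/2²) = 0.04861/0.7500 = 0.0648.

0.0648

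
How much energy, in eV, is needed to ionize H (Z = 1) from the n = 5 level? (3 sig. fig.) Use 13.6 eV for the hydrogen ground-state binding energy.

E_5 = −13.60/25 = −0.544 eV, so ionization (to E = 0) requires 0.544 eV.

0.544 eV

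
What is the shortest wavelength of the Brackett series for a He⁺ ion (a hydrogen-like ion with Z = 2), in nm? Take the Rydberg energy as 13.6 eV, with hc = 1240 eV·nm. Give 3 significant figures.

The Brackett series has lower level n_f = 4; the series limit corresponds to n_i → ∞.
ΔE_max = 13.6 × 4 / 4² = 3.400 eV.
λ_min = 1240 / 3.400 = 365 nm.

365 nm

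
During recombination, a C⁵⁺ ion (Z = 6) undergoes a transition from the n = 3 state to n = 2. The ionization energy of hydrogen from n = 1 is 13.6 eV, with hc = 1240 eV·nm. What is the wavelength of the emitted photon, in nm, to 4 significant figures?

18.24 nm

For Z = 6 the level energies scale as Z², so the effective Rydberg energy is 13.6 × 36 = 489.6 eV.
ΔE = 489.6 × (1/2² − 1/3²) = 489.6 × 0.1389 = 68.00 eV.
λ = hc/ΔE = 1240 / 68.00 = 18.24 nm.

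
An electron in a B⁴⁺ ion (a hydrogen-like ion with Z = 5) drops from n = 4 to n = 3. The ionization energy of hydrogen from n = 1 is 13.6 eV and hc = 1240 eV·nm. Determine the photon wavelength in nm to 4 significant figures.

75.03 nm

For Z = 5 the level energies scale as Z², so the effective Rydberg energy is 13.6 × 25 = 340.0 eV.
ΔE = 340.0 × (1/3² − 1/4²) = 340.0 × 0.04861 = 16.53 eV.
λ = hc/ΔE = 1240 / 16.53 = 75.03 nm.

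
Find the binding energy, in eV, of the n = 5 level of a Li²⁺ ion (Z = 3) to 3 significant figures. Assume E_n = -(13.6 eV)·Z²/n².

E_n = −13.6 Z²/n² = −122.4/n² eV for Z = 3.
E_5 = −122.4/25 = −4.90 eV, so ionization (to E = 0) requires 4.90 eV.

4.90 eV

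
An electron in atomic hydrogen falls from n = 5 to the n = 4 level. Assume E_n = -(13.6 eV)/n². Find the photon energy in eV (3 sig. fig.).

E_5 = −13.60/25 = −0.5440 eV and E_4 = −13.60/16 = −0.8500 eV.
The photon energy is |E_5 − E_4| = 0.306 eV.

0.306 eV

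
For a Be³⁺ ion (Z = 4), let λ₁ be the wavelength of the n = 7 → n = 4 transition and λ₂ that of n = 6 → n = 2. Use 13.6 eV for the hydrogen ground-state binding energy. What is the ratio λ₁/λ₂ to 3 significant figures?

λ ∝ 1/ΔE ∝ 1/(1/n_f² − 1/n_i²), and the Z² and hc factors cancel in the ratio.
λ₁/λ₂ = (1/2² − 1/6²)/(1/4² − 1/7²) = 0.2222/0.04209 = 5.28.

5.28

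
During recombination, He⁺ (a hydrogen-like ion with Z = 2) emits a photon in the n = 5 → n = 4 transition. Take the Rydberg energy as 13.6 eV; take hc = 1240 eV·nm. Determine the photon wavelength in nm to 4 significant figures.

For Z = 2 the level energies scale as Z², so the effective Rydberg energy is 13.6 × 4 = 54.40 eV.
ΔE = 54.40 × (1/4² − 1/5²) = 54.40 × 0.02250 = 1.224 eV.
λ = hc/ΔE = 1240 / 1.224 = 1013 nm.

1013 nm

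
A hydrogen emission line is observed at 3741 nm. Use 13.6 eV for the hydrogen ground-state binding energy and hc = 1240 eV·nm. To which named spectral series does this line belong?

ΔE = 1240/3741 = 0.3315 eV.
This matches 13.6 × (1/5² − 1/8²), so n_f = 5: the Pfund series.

Pfund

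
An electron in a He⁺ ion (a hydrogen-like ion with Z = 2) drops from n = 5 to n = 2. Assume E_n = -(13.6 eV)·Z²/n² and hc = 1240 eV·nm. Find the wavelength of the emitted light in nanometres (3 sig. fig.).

109 nm

For Z = 2 the level energies scale as Z², so the effective Rydberg energy is 13.6 × 4 = 54.40 eV.
ΔE = 54.40 × (1/2² − 1/5²) = 54.40 × 0.2100 = 11.42 eV.
λ = hc/ΔE = 1240 / 11.42 = 109 nm.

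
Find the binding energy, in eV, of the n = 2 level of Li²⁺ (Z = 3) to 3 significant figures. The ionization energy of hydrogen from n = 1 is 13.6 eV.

E_n = −13.6 Z²/n² = −122.4/n² eV for Z = 3.
E_2 = −122.4/4 = −30.6 eV, so ionization (to E = 0) requires 30.6 eV.

30.6 eV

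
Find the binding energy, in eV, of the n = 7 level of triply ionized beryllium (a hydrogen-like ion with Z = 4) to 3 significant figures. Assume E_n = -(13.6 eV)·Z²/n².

4.44 eV

E_n = −13.6 Z²/n² = −217.6/n² eV for Z = 4.
E_7 = −217.6/49 = −4.44 eV, so ionization (to E = 0) requires 4.44 eV.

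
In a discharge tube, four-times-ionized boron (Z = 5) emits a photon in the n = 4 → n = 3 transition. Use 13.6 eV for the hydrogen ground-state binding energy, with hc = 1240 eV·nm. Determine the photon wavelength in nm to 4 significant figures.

For Z = 5 the level energies scale as Z², so the effective Rydberg energy is 13.6 × 25 = 340.0 eV.
ΔE = 340.0 × (1/3² − 1/4²) = 340.0 × 0.04861 = 16.53 eV.
λ = hc/ΔE = 1240 / 16.53 = 75.03 nm.

75.03 nm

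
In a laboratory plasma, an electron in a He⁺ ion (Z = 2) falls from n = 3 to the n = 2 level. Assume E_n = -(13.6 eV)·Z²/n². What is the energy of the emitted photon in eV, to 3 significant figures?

The Bohr energies scale as Z², so for Z = 2: E_n = −54.40/n² eV.
E_3 = −54.40/9 = −6.044 eV and E_2 = −54.40/4 = −13.60 eV.
The photon energy is |E_3 − E_2| = 7.56 eV.

7.56 eV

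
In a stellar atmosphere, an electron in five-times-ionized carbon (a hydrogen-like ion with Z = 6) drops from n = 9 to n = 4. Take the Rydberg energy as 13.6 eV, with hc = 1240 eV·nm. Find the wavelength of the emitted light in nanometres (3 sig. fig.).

For Z = 6 the level energies scale as Z², so the effective Rydberg energy is 13.6 × 36 = 489.6 eV.
ΔE = 489.6 × (1/4² − 1/9²) = 489.6 × 0.05015 = 24.56 eV.
λ = hc/ΔE = 1240 / 24.56 = 50.5 nm.

50.5 nm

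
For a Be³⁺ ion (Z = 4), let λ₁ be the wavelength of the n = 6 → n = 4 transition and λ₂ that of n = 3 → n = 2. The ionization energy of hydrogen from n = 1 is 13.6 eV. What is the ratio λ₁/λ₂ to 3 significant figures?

λ ∝ 1/ΔE ∝ 1/(1/n_f² − 1/n_i²), and the Z² and hc factors cancel in the ratio.
λ₁/λ₂ = (1/2² − 1/3²)/(1/4² − 1/6²) = 0.1389/0.03472 = 4.00.

4.00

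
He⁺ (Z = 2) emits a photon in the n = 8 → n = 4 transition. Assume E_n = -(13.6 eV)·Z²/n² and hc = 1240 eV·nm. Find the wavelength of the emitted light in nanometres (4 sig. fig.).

486.3 nm

For Z = 2 the level energies scale as Z², so the effective Rydberg energy is 13.6 × 4 = 54.40 eV.
ΔE = 54.40 × (1/4² − 1/8²) = 54.40 × 0.04688 = 2.550 eV.
λ = hc/ΔE = 1240 / 2.550 = 486.3 nm.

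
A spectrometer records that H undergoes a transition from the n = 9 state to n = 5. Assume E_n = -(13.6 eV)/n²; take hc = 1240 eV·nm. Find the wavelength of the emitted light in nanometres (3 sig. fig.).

ΔE = 13.60 × (1/5² − 1/9²) = 13.60 × 0.02765 = 0.3761 eV.
λ = hc/ΔE = 1240 / 0.3761 = 3300 nm.
This line belongs to the Pfund series.

3300 nm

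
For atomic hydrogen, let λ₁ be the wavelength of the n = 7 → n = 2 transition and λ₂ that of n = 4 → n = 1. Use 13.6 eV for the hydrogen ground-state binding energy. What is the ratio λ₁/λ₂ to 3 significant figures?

λ ∝ 1/ΔE ∝ 1/(1/n_f² − 1/n_i²), and the Z² and hc factors cancel in the ratio.
λ₁/λ₂ = (1/1² − 1/4²)/(1/2² − 1/7²) = 0.9375/0.2296 = 4.08.

4.08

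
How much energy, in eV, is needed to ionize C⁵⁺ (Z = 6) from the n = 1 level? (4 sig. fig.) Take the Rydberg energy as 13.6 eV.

E_n = −13.6 Z²/n² = −489.6/n² eV for Z = 6.
E_1 = −489.6/1 = −489.6 eV, so ionization (to E = 0) requires 489.6 eV.

489.6 eV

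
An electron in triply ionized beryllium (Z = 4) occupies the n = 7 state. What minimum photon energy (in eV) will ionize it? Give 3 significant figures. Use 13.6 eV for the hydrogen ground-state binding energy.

E_n = −13.6 Z²/n² = −217.6/n² eV for Z = 4.
E_7 = −217.6/49 = −4.44 eV, so ionization (to E = 0) requires 4.44 eV.

4.44 eV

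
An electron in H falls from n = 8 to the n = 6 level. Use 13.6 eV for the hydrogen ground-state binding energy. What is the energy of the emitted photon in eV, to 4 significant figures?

E_8 = −13.60/64 = −0.2125 eV and E_6 = −13.60/36 = −0.3778 eV.
The photon energy is |E_8 − E_6| = 0.1653 eV.

0.1653 eV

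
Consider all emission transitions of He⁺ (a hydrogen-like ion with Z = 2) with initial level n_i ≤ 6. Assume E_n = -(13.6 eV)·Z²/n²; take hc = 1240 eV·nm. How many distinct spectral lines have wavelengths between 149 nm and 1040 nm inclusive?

Enumerate all n_i → n_f pairs with 1 ≤ n_f < n_i ≤ 6 and compute λ = 1240 / [13.6·4·(1/n_f² − 1/n_i²)].
Lines falling in [149, 1040] nm: 3→2 (164.1 nm), 6→3 (273.5 nm), 5→3 (320.5 nm), 4→3 (468.9 nm), 6→4 (656.5 nm), 5→4 (1013 nm).

6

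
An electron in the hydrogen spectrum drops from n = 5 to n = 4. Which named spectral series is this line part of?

The series is set by the lower level: n_f = 4 is the Brackett series.

Brackett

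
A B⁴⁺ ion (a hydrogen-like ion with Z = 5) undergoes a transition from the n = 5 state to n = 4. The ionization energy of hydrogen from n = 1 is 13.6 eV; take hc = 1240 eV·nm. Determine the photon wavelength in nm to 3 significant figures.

162 nm

For Z = 5 the level energies scale as Z², so the effective Rydberg energy is 13.6 × 25 = 340.0 eV.
ΔE = 340.0 × (1/4² − 1/5²) = 340.0 × 0.02250 = 7.650 eV.
λ = hc/ΔE = 1240 / 7.650 = 162 nm.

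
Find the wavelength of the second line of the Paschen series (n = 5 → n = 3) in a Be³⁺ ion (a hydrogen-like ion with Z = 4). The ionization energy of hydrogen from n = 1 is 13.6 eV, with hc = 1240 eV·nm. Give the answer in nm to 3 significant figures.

80.1 nm

The Paschen series terminates on n_f = 3; the second line has n_i = 3+2 = 5.
ΔE = 217.6 × (1/3² − 1/5²) = 15.47 eV.
λ = 1240 / 15.47 = 80.1 nm.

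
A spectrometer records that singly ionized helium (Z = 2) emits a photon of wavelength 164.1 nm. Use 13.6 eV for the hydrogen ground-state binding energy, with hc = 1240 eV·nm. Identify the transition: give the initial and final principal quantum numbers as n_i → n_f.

The photon energy is ΔE = hc/λ = 1240 / 164.1 = 7.556 eV.
With Z = 2, ΔE = 54.40 × (1/n_f² − 1/n_i²), so 1/n_f² − 1/n_i² = 0.1389.
Trying n_f = 2 gives 1/n_i² = 0.1111, i.e. n_i ≈ 3; this pair matches.

n_i = 3, n_f = 2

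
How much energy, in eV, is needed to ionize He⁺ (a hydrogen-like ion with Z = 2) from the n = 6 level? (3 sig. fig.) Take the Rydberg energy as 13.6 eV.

E_n = −13.6 Z²/n² = −54.40/n² eV for Z = 2.
E_6 = −54.40/36 = −1.51 eV, so ionization (to E = 0) requires 1.51 eV.

1.51 eV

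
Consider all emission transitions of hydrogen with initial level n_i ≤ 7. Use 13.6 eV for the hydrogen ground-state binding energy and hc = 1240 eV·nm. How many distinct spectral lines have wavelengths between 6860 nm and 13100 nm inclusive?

2

Enumerate all n_i → n_f pairs with 1 ≤ n_f < n_i ≤ 7 and compute λ = 1240 / [13.6·1·(1/n_f² − 1/n_i²)].
Lines falling in [6860, 13100] nm: 6→5 (7460 nm), 7→6 (12370 nm).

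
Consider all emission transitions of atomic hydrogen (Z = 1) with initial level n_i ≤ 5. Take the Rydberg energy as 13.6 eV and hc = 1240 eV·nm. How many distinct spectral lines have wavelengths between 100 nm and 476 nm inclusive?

3

Enumerate all n_i → n_f pairs with 1 ≤ n_f < n_i ≤ 5 and compute λ = 1240 / [13.6·1·(1/n_f² − 1/n_i²)].
Lines falling in [100, 476] nm: 3→1 (102.6 nm), 2→1 (121.6 nm), 5→2 (434.2 nm).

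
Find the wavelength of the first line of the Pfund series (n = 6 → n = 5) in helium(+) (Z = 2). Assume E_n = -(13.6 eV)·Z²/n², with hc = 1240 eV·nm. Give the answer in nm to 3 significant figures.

1860 nm

The Pfund series terminates on n_f = 5; the first line has n_i = 5+1 = 6.
ΔE = 54.40 × (1/5² − 1/6²) = 0.6649 eV.
λ = 1240 / 0.6649 = 1860 nm.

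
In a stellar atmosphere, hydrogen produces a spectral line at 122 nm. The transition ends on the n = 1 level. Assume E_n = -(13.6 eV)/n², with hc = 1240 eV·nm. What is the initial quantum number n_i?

n_i = 2

The photon energy is ΔE = hc/λ = 1240 / 122 = 10.16 eV.
With Z = 1, ΔE = 13.60 × (1/n_f² − 1/n_i²), so 1/n_f² − 1/n_i² = 0.7473.
With n_f = 1: 1/n_i² = 1/1 − 0.7473 = 0.2527, so n_i ≈ 1.99.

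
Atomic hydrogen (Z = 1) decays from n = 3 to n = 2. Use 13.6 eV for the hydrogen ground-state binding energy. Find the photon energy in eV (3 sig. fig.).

E_3 = −13.60/9 = −1.511 eV and E_2 = −13.60/4 = −3.400 eV.
The photon energy is |E_3 − E_2| = 1.89 eV.

1.89 eV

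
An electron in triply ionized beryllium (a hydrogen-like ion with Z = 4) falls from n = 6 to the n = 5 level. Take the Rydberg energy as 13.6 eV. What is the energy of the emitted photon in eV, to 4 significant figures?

The Bohr energies scale as Z², so for Z = 4: E_n = −217.6/n² eV.
E_6 = −217.6/36 = −6.044 eV and E_5 = −217.6/25 = −8.704 eV.
The photon energy is |E_6 − E_5| = 2.660 eV.

2.660 eV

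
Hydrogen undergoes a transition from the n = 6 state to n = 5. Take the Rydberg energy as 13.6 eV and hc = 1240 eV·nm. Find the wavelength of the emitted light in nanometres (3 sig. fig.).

7460 nm

ΔE = 13.60 × (1/5² − 1/6²) = 13.60 × 0.01222 = 0.1662 eV.
λ = hc/ΔE = 1240 / 0.1662 = 7460 nm.
This line belongs to the Pfund series.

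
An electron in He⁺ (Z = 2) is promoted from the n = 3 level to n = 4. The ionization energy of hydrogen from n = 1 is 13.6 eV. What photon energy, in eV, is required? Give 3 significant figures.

2.64 eV

The Bohr energies scale as Z², so for Z = 2: E_n = −54.40/n² eV.
E_4 = −54.40/16 = −3.400 eV and E_3 = −54.40/9 = −6.044 eV.
The photon energy is |E_4 − E_3| = 2.64 eV.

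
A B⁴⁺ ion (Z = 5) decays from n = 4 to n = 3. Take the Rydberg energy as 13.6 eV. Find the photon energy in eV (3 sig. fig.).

16.5 eV

The Bohr energies scale as Z², so for Z = 5: E_n = −340.0/n² eV.
E_4 = −340.0/16 = −21.25 eV and E_3 = −340.0/9 = −37.78 eV.
The photon energy is |E_4 − E_3| = 16.5 eV.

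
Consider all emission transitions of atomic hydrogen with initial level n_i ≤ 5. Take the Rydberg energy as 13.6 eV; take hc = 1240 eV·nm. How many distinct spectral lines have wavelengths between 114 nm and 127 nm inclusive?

1

Enumerate all n_i → n_f pairs with 1 ≤ n_f < n_i ≤ 5 and compute λ = 1240 / [13.6·1·(1/n_f² − 1/n_i²)].
Lines falling in [114, 127] nm: 2→1 (121.6 nm).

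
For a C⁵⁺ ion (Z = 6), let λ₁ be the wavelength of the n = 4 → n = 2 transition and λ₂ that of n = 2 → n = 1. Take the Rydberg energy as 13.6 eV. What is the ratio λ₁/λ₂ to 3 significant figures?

λ ∝ 1/ΔE ∝ 1/(1/n_f² − 1/n_i²), and the Z² and hc factors cancel in the ratio.
λ₁/λ₂ = (1/1² − 1/2²)/(1/2² − 1/4²) = 0.7500/0.1875 = 4.00.

4.00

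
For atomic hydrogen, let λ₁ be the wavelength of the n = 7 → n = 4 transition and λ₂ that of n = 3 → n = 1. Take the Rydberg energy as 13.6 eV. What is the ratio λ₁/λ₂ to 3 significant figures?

λ ∝ 1/ΔE ∝ 1/(1/n_f² − 1/n_i²), and the Z² and hc factors cancel in the ratio.
λ₁/λ₂ = (1/1² − 1/3²)/(1/4² − 1/7²) = 0.8889/0.04209 = 21.1.

21.1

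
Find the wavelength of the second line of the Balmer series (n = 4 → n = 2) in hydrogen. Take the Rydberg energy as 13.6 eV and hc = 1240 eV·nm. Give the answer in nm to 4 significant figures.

The Balmer series terminates on n_f = 2; the second line has n_i = 2+2 = 4.
ΔE = 13.60 × (1/2² − 1/4²) = 2.550 eV.
λ = 1240 / 2.550 = 486.3 nm.

486.3 nm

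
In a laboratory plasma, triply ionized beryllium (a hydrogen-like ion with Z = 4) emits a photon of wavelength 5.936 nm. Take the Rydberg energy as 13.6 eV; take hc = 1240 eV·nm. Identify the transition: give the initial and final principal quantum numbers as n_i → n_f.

The photon energy is ΔE = hc/λ = 1240 / 5.936 = 208.9 eV.
With Z = 4, ΔE = 217.6 × (1/n_f² − 1/n_i²), so 1/n_f² − 1/n_i² = 0.9600.
Trying n_f = 1 gives 1/n_i² = 0.04001, i.e. n_i ≈ 5; this pair matches.

n_i = 5, n_f = 1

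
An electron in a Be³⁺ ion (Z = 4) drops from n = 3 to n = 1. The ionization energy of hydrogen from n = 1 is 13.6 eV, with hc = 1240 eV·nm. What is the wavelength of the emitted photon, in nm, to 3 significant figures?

For Z = 4 the level energies scale as Z², so the effective Rydberg energy is 13.6 × 16 = 217.6 eV.
ΔE = 217.6 × (1/1² − 1/3²) = 217.6 × 0.8889 = 193.4 eV.
λ = hc/ΔE = 1240 / 193.4 = 6.41 nm.

6.41 nm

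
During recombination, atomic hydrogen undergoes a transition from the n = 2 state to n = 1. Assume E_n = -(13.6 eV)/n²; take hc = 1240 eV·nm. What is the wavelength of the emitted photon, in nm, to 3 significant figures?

ΔE = 13.60 × (1/1² − 1/2²) = 13.60 × 0.7500 = 10.20 eV.
λ = hc/ΔE = 1240 / 10.20 = 122 nm.
This line belongs to the Lyman series.

122 nm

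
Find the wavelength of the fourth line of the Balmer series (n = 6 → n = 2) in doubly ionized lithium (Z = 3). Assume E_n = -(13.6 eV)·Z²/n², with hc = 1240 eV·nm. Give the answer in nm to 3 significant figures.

The Balmer series terminates on n_f = 2; the fourth line has n_i = 2+4 = 6.
ΔE = 122.4 × (1/2² − 1/6²) = 27.20 eV.
λ = 1240 / 27.20 = 45.6 nm.

45.6 nm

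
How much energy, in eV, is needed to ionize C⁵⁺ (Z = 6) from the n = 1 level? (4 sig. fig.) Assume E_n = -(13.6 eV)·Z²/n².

489.6 eV

E_n = −13.6 Z²/n² = −489.6/n² eV for Z = 6.
E_1 = −489.6/1 = −489.6 eV, so ionization (to E = 0) requires 489.6 eV.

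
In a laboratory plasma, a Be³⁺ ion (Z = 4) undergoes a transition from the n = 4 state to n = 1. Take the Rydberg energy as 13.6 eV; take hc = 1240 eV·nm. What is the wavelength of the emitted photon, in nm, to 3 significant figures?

For Z = 4 the level energies scale as Z², so the effective Rydberg energy is 13.6 × 16 = 217.6 eV.
ΔE = 217.6 × (1/1² − 1/4²) = 217.6 × 0.9375 = 204.0 eV.
λ = hc/ΔE = 1240 / 204.0 = 6.08 nm.

6.08 nm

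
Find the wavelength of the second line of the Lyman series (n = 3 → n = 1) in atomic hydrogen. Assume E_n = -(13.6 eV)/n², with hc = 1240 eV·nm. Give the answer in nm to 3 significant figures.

The Lyman series terminates on n_f = 1; the second line has n_i = 1+2 = 3.
ΔE = 13.60 × (1/1² − 1/3²) = 12.09 eV.
λ = 1240 / 12.09 = 103 nm.

103 nm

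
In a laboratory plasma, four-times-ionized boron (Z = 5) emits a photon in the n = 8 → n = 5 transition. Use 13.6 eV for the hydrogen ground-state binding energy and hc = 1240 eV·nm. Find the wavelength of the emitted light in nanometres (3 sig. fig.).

150 nm

For Z = 5 the level energies scale as Z², so the effective Rydberg energy is 13.6 × 25 = 340.0 eV.
ΔE = 340.0 × (1/5² − 1/8²) = 340.0 × 0.02438 = 8.288 eV.
λ = hc/ΔE = 1240 / 8.288 = 150 nm.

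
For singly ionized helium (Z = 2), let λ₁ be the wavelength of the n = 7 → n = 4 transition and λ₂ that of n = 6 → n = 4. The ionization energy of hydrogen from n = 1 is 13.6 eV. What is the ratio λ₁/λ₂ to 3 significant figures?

λ ∝ 1/ΔE ∝ 1/(1/n_f² − 1/n_i²), and the Z² and hc factors cancel in the ratio.
λ₁/λ₂ = (1/4² − 1/6²)/(1/4² − 1/7²) = 0.03472/0.04209 = 0.825.

0.825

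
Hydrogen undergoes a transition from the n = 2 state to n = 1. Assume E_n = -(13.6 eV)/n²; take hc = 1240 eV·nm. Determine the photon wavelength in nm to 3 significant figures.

ΔE = 13.60 × (1/1² − 1/2²) = 13.60 × 0.7500 = 10.20 eV.
λ = hc/ΔE = 1240 / 10.20 = 122 nm.

122 nm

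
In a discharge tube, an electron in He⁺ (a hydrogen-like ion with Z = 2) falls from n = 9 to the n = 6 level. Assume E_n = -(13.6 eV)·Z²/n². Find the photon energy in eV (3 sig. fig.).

0.840 eV

The Bohr energies scale as Z², so for Z = 2: E_n = −54.40/n² eV.
E_9 = −54.40/81 = −0.6716 eV and E_6 = −54.40/36 = −1.511 eV.
The photon energy is |E_9 − E_6| = 0.840 eV.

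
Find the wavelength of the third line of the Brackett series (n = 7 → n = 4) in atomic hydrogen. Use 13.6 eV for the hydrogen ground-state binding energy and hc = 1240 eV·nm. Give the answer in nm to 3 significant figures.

2170 nm

The Brackett series terminates on n_f = 4; the third line has n_i = 4+3 = 7.
ΔE = 13.60 × (1/4² − 1/7²) = 0.5724 eV.
λ = 1240 / 0.5724 = 2170 nm.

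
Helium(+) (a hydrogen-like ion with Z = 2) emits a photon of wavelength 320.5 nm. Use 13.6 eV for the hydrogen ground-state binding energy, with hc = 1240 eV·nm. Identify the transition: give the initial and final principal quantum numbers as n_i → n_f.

The photon energy is ΔE = hc/λ = 1240 / 320.5 = 3.869 eV.
With Z = 2, ΔE = 54.40 × (1/n_f² − 1/n_i²), so 1/n_f² − 1/n_i² = 0.07112.
Trying n_f = 3 gives 1/n_i² = 0.03999, i.e. n_i ≈ 5; this pair matches.

n_i = 5, n_f = 3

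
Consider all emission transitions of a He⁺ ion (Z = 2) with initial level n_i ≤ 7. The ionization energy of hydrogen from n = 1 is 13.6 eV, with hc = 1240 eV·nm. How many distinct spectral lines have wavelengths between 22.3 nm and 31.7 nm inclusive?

Enumerate all n_i → n_f pairs with 1 ≤ n_f < n_i ≤ 7 and compute λ = 1240 / [13.6·4·(1/n_f² − 1/n_i²)].
Lines falling in [22.3, 31.7] nm: 7→1 (23.27 nm), 6→1 (23.45 nm), 5→1 (23.74 nm), 4→1 (24.31 nm), 3→1 (25.64 nm), 2→1 (30.39 nm).

6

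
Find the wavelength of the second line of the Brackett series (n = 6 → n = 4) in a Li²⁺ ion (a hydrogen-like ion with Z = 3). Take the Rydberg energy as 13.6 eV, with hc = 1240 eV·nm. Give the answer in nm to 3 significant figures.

The Brackett series terminates on n_f = 4; the second line has n_i = 4+2 = 6.
ΔE = 122.4 × (1/4² − 1/6²) = 4.250 eV.
λ = 1240 / 4.250 = 292 nm.

292 nm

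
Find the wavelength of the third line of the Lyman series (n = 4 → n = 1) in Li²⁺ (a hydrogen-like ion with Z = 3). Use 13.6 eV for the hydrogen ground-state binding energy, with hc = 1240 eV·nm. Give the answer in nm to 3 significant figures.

The Lyman series terminates on n_f = 1; the third line has n_i = 1+3 = 4.
ΔE = 122.4 × (1/1² − 1/4²) = 114.8 eV.
λ = 1240 / 114.8 = 10.8 nm.

10.8 nm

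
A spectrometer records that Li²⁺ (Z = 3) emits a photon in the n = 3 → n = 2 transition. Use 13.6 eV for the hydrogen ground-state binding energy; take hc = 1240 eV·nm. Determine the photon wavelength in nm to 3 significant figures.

For Z = 3 the level energies scale as Z², so the effective Rydberg energy is 13.6 × 9 = 122.4 eV.
ΔE = 122.4 × (1/2² − 1/3²) = 122.4 × 0.1389 = 17.00 eV.
λ = hc/ΔE = 1240 / 17.00 = 72.9 nm.

72.9 nm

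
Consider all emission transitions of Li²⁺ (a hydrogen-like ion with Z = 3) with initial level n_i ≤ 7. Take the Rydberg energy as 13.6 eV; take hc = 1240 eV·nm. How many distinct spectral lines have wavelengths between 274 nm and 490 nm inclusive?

Enumerate all n_i → n_f pairs with 1 ≤ n_f < n_i ≤ 7 and compute λ = 1240 / [13.6·9·(1/n_f² − 1/n_i²)].
Lines falling in [274, 490] nm: 6→4 (291.8 nm), 5→4 (450.3 nm).

2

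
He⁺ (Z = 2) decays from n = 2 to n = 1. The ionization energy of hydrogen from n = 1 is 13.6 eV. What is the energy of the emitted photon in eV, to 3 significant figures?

The Bohr energies scale as Z², so for Z = 2: E_n = −54.40/n² eV.
E_2 = −54.40/4 = −13.60 eV and E_1 = −54.40/1 = −54.40 eV.
The photon energy is |E_2 − E_1| = 40.8 eV.

40.8 eV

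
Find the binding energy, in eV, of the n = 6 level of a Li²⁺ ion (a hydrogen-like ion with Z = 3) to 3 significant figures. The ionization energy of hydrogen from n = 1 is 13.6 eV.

3.40 eV

E_n = −13.6 Z²/n² = −122.4/n² eV for Z = 3.
E_6 = −122.4/36 = −3.40 eV, so ionization (to E = 0) requires 3.40 eV.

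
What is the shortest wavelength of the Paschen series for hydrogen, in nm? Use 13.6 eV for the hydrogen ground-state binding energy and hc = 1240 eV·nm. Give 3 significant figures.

The Paschen series has lower level n_f = 3; the series limit corresponds to n_i → ∞.
ΔE_max = 13.6 × 1 / 3² = 1.511 eV.
λ_min = 1240 / 1.511 = 821 nm.

821 nm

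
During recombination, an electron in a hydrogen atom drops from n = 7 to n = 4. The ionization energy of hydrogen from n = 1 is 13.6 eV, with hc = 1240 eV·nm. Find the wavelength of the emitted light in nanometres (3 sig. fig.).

ΔE = 13.60 × (1/4² − 1/7²) = 13.60 × 0.04209 = 0.5724 eV.
λ = hc/ΔE = 1240 / 0.5724 = 2170 nm.

2170 nm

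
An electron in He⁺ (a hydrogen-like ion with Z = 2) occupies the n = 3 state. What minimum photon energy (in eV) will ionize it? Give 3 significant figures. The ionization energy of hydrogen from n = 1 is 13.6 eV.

6.04 eV

E_n = −13.6 Z²/n² = −54.40/n² eV for Z = 2.
E_3 = −54.40/9 = −6.04 eV, so ionization (to E = 0) requires 6.04 eV.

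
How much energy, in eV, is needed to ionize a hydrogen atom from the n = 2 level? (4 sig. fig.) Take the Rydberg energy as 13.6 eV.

E_2 = −13.60/4 = −3.400 eV, so ionization (to E = 0) requires 3.400 eV.

3.400 eV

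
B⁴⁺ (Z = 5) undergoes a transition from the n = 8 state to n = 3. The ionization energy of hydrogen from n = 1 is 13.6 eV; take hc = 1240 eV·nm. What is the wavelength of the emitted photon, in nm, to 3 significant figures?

For Z = 5 the level energies scale as Z², so the effective Rydberg energy is 13.6 × 25 = 340.0 eV.
ΔE = 340.0 × (1/3² − 1/8²) = 340.0 × 0.09549 = 32.47 eV.
λ = hc/ΔE = 1240 / 32.47 = 38.2 nm.

38.2 nm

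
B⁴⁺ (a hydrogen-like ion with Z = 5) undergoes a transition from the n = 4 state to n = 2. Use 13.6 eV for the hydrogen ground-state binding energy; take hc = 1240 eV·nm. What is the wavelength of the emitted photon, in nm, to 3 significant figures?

19.5 nm

For Z = 5 the level energies scale as Z², so the effective Rydberg energy is 13.6 × 25 = 340.0 eV.
ΔE = 340.0 × (1/2² − 1/4²) = 340.0 × 0.1875 = 63.75 eV.
λ = hc/ΔE = 1240 / 63.75 = 19.5 nm.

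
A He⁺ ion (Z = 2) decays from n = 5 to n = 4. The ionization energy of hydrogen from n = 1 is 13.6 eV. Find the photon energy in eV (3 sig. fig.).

The Bohr energies scale as Z², so for Z = 2: E_n = −54.40/n² eV.
E_5 = −54.40/25 = −2.176 eV and E_4 = −54.40/16 = −3.400 eV.
The photon energy is |E_5 − E_4| = 1.22 eV.

1.22 eV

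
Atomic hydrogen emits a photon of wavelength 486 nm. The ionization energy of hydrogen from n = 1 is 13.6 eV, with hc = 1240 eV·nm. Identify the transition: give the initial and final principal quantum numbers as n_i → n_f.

The photon energy is ΔE = hc/λ = 1240 / 486 = 2.551 eV.
With Z = 1, ΔE = 13.60 × (1/n_f² − 1/n_i²), so 1/n_f² − 1/n_i² = 0.1876.
Trying n_f = 2 gives 1/n_i² = 0.06239, i.e. n_i ≈ 4; this pair matches.

n_i = 4, n_f = 2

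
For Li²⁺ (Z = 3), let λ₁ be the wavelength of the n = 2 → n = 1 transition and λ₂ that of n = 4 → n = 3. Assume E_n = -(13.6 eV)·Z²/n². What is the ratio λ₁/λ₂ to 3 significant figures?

0.0648

λ ∝ 1/ΔE ∝ 1/(1/n_f² − 1/n_i²), and the Z² and hc factors cancel in the ratio.
λ₁/λ₂ = (1/3² − 1/4²)/(1/1² − 1/2²) = 0.04861/0.7500 = 0.0648.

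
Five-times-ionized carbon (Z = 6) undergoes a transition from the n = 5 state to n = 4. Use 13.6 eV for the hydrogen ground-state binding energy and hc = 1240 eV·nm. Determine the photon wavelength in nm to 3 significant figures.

For Z = 6 the level energies scale as Z², so the effective Rydberg energy is 13.6 × 36 = 489.6 eV.
ΔE = 489.6 × (1/4² − 1/5²) = 489.6 × 0.02250 = 11.02 eV.
λ = hc/ΔE = 1240 / 11.02 = 113 nm.

113 nm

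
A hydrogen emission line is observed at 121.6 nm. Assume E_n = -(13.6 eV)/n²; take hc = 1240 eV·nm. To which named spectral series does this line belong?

Lyman

ΔE = 1240/121.6 = 10.20 eV.
This matches 13.6 × (1/1² − 1/2²), so n_f = 1: the Lyman series.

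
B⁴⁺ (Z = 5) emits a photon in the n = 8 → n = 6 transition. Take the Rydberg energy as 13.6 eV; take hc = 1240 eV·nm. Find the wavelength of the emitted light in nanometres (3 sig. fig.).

300 nm

For Z = 5 the level energies scale as Z², so the effective Rydberg energy is 13.6 × 25 = 340.0 eV.
ΔE = 340.0 × (1/6² − 1/8²) = 340.0 × 0.01215 = 4.132 eV.
λ = hc/ΔE = 1240 / 4.132 = 300 nm.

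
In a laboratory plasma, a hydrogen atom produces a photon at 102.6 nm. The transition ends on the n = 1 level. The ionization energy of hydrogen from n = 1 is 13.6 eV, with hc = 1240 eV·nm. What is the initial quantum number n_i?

The photon energy is ΔE = hc/λ = 1240 / 102.6 = 12.09 eV.
With Z = 1, ΔE = 13.60 × (1/n_f² − 1/n_i²), so 1/n_f² − 1/n_i² = 0.8887.
With n_f = 1: 1/n_i² = 1/1 − 0.8887 = 0.1113, so n_i ≈ 3.00.

n_i = 3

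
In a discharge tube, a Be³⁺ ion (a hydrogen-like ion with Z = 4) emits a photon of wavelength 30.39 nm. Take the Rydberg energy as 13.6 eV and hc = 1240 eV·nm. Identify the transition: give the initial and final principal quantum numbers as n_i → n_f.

n_i = 4, n_f = 2

The photon energy is ΔE = hc/λ = 1240 / 30.39 = 40.80 eV.
With Z = 4, ΔE = 217.6 × (1/n_f² − 1/n_i²), so 1/n_f² − 1/n_i² = 0.1875.
Trying n_f = 2 gives 1/n_i² = 0.06249, i.e. n_i ≈ 4; this pair matches.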